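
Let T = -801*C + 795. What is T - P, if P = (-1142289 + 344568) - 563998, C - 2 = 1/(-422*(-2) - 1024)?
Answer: 27218329/20 ≈ 1.3609e+6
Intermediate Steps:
C = 359/180 (C = 2 + 1/(-422*(-2) - 1024) = 2 + 1/(844 - 1024) = 2 + 1/(-180) = 2 - 1/180 = 359/180 ≈ 1.9944)
T = -16051/20 (T = -801*359/180 + 795 = -31951/20 + 795 = -16051/20 ≈ -802.55)
P = -1361719 (P = -797721 - 563998 = -1361719)
T - P = -16051/20 - 1*(-1361719) = -16051/20 + 1361719 = 27218329/20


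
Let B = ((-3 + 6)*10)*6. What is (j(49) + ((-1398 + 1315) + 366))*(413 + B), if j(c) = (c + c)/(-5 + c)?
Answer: 3721075/22 ≈ 1.6914e+5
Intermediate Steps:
j(c) = 2*c/(-5 + c) (j(c) = (2*c)/(-5 + c) = 2*c/(-5 + c))
B = 180 (B = (3*10)*6 = 30*6 = 180)
(j(49) + ((-1398 + 1315) + 366))*(413 + B) = (2*49/(-5 + 49) + ((-1398 + 1315) + 366))*(413 + 180) = (2*49/44 + (-83 + 366))*593 = (2*49*(1/44) + 283)*593 = (49/22 + 283)*593 = (6275/22)*593 = 3721075/22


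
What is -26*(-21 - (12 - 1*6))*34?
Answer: 23868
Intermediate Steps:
-26*(-21 - (12 - 1*6))*34 = -26*(-21 - (12 - 6))*34 = -26*(-21 - 1*6)*34 = -26*(-21 - 6)*34 = -26*(-27)*34 = 702*34 = 23868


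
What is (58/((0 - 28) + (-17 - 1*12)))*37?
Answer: -2146/57 ≈ -37.649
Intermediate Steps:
(58/((0 - 28) + (-17 - 1*12)))*37 = (58/(-28 + (-17 - 12)))*37 = (58/(-28 - 29))*37 = (58/(-57))*37 = (58*(-1/57))*37 = -58/57*37 = -2146/57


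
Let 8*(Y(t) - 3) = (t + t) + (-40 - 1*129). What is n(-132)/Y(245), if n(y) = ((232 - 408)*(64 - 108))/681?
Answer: 61952/234945 ≈ 0.26369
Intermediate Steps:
n(y) = 7744/681 (n(y) = -176*(-44)*(1/681) = 7744*(1/681) = 7744/681)
Y(t) = -145/8 + t/4 (Y(t) = 3 + ((t + t) + (-40 - 1*129))/8 = 3 + (2*t + (-40 - 129))/8 = 3 + (2*t - 169)/8 = 3 + (-169 + 2*t)/8 = 3 + (-169/8 + t/4) = -145/8 + t/4)
n(-132)/Y(245) = 7744/(681*(-145/8 + (¼)*245)) = 7744/(681*(-145/8 + 245/4)) = 7744/(681*(345/8)) = (7744/681)*(8/345) = 61952/234945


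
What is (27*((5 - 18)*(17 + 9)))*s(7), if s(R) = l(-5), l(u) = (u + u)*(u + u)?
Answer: -912600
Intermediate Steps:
l(u) = 4*u² (l(u) = (2*u)*(2*u) = 4*u²)
s(R) = 100 (s(R) = 4*(-5)² = 4*25 = 100)
(27*((5 - 18)*(17 + 9)))*s(7) = (27*((5 - 18)*(17 + 9)))*100 = (27*(-13*26))*100 = (27*(-338))*100 = -9126*100 = -912600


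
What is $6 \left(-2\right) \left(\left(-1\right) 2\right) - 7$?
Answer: $17$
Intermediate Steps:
$6 \left(-2\right) \left(\left(-1\right) 2\right) - 7 = \left(-12\right) \left(-2\right) - 7 = 24 - 7 = 17$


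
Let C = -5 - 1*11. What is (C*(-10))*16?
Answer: 2560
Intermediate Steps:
C = -16 (C = -5 - 11 = -16)
(C*(-10))*16 = -16*(-10)*16 = 160*16 = 2560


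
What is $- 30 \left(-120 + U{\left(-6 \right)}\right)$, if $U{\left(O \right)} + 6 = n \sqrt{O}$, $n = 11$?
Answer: $3780 - 330 i \sqrt{6} \approx 3780.0 - 808.33 i$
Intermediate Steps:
$U{\left(O \right)} = -6 + 11 \sqrt{O}$
$- 30 \left(-120 + U{\left(-6 \right)}\right) = - 30 \left(-120 - \left(6 - 11 \sqrt{-6}\right)\right) = - 30 \left(-120 - \left(6 - 11 i \sqrt{6}\right)\right) = - 30 \left(-126 + 11 i \sqrt{6}\right) = 3780 - 330 i \sqrt{6}$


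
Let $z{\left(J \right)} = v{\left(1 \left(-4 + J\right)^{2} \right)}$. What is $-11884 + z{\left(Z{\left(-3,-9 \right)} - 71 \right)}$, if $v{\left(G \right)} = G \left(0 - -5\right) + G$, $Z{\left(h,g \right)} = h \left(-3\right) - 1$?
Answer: $15050$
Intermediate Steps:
$Z{\left(h,g \right)} = -1 - 3 h$ ($Z{\left(h,g \right)} = - 3 h - 1 = -1 - 3 h$)
$v{\left(G \right)} = 6 G$ ($v{\left(G \right)} = G \left(0 + 5\right) + G = G 5 + G = 5 G + G = 6 G$)
$z{\left(J \right)} = 6 \left(-4 + J\right)^{2}$ ($z{\left(J \right)} = 6 \cdot 1 \left(-4 + J\right)^{2} = 6 \left(-4 + J\right)^{2}$)
$-11884 + z{\left(Z{\left(-3,-9 \right)} - 71 \right)} = -11884 + 6 \left(-4 - 63\right)^{2} = -11884 + 6 \left(-67\right)^{2} = -11884 + 6 \cdot 4489 = -11884 + 26934 = 15050$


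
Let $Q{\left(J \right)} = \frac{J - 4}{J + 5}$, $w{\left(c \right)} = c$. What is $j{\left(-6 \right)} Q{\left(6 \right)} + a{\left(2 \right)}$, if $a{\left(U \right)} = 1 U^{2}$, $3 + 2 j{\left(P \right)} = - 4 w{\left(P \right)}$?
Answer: $\frac{65}{11} \approx 5.9091$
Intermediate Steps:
$j{\left(P \right)} = - \frac{3}{2} - 2 P$ ($j{\left(P \right)} = - \frac{3}{2} + \frac{\left(-4\right) P}{2} = - \frac{3}{2} - 2 P$)
$a{\left(U \right)} = U^{2}$
$Q{\left(J \right)} = \frac{-4 + J}{5 + J}$
$j{\left(-6 \right)} Q{\left(6 \right)} + a{\left(2 \right)} = \left(- \frac{3}{2} - -12\right) \frac{-4 + 6}{5 + 6} + 2^{2} = \left(- \frac{3}{2} + 12\right) \frac{1}{11} \cdot 2 + 4 = \frac{21 \cdot \frac{1}{11} \cdot 2}{2} + 4 = \frac{21}{2} \cdot \frac{2}{11} + 4 = \frac{21}{11} + 4 = \frac{65}{11}$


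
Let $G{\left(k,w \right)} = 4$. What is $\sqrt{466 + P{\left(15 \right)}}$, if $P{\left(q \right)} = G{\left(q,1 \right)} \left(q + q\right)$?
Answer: $\sqrt{586} \approx 24.207$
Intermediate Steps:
$P{\left(q \right)} = 8 q$ ($P{\left(q \right)} = 4 \left(q + q\right) = 4 \cdot 2 q = 8 q$)
$\sqrt{466 + P{\left(15 \right)}} = \sqrt{466 + 8 \cdot 15} = \sqrt{466 + 120} = \sqrt{586}$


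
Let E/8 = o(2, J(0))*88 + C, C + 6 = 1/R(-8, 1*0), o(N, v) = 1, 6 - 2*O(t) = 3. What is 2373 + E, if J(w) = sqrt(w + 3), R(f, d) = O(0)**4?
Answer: 245477/81 ≈ 3030.6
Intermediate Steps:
O(t) = 3/2 (O(t) = 3 - 1/2*3 = 3 - 3/2 = 3/2)
R(f, d) = 81/16 (R(f, d) = (3/2)**4 = 81/16)
J(w) = sqrt(3 + w)
C = -470/81 (C = -6 + 1/(81/16) = -6 + 16/81 = -470/81 ≈ -5.8025)
E = 53264/81 (E = 8*(1*88 - 470/81) = 8*(88 - 470/81) = 8*(6658/81) = 53264/81 ≈ 657.58)
2373 + E = 2373 + 53264/81 = 245477/81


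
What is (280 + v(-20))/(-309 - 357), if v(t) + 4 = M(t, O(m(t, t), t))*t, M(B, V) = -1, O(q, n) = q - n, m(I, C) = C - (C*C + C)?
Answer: -4/9 ≈ -0.44444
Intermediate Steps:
m(I, C) = -C**2 (m(I, C) = C - (C**2 + C) = C - (C + C**2) = C + (-C - C**2) = -C**2)
v(t) = -4 - t
(280 + v(-20))/(-309 - 357) = (280 + (-4 - 1*(-20)))/(-309 - 357) = (280 + (-4 + 20))/(-666) = (280 + 16)*(-1/666) = 296*(-1/666) = -4/9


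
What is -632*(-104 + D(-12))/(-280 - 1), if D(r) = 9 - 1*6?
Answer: -63832/281 ≈ -227.16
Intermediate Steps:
D(r) = 3 (D(r) = 9 - 6 = 3)
-632*(-104 + D(-12))/(-280 - 1) = -632*(-104 + 3)/(-280 - 1) = -(-63832)/(-281) = -(-63832)*(-1)/281 = -632*101/281 = -63832/281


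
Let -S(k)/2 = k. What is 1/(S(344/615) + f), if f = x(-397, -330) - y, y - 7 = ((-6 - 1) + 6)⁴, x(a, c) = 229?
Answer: 615/135227 ≈ 0.0045479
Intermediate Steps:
y = 8 (y = 7 + ((-6 - 1) + 6)⁴ = 7 + (-7 + 6)⁴ = 7 + (-1)⁴ = 7 + 1 = 8)
S(k) = -2*k
f = 221 (f = 229 - 1*8 = 229 - 8 = 221)
1/(S(344/615) + f) = 1/(-688/615 + 221) = 1/(135227/615) = 615/135227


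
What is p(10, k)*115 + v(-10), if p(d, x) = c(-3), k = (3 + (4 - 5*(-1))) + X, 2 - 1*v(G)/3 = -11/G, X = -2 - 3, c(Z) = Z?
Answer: -3423/10 ≈ -342.30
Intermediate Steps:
X = -5
v(G) = 6 + 33/G (v(G) = 6 - (-33)/G = 6 + 33/G)
k = 7 (k = (3 + (4 - 5*(-1))) - 5 = (3 + (4 + 5)) - 5 = (3 + 9) - 5 = 12 - 5 = 7)
p(d, x) = -3
p(10, k)*115 + v(-10) = -3*115 + (6 + 33/(-10)) = -345 + (6 + 33*(-⅒)) = -345 + (6 - 33/10) = -345 + 27/10 = -3423/10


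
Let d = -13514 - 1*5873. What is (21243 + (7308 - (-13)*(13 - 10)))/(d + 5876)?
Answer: -28590/13511 ≈ -2.1161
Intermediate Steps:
d = -19387 (d = -13514 - 5873 = -19387)
(21243 + (7308 - (-13)*(13 - 10)))/(d + 5876) = (21243 + (7308 - (-13)*(13 - 10)))/(-19387 + 5876) = (21243 + (7308 - (-13)*3))/(-13511) = (21243 + (7308 - 1*(-39)))*(-1/13511) = (21243 + (7308 + 39))*(-1/13511) = (21243 + 7347)*(-1/13511) = 28590*(-1/13511) = -28590/13511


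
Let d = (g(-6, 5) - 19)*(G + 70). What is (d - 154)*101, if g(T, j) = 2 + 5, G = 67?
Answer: -181598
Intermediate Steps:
g(T, j) = 7
d = -1644 (d = (7 - 19)*(67 + 70) = -12*137 = -1644)
(d - 154)*101 = (-1644 - 154)*101 = -1798*101 = -181598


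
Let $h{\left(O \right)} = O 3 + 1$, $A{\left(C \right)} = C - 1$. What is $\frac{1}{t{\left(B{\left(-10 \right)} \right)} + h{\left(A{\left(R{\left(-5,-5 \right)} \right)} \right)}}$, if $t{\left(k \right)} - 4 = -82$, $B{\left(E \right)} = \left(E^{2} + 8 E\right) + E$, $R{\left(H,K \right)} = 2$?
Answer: $- \frac{1}{74} \approx -0.013514$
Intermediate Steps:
$A{\left(C \right)} = -1 + C$ ($A{\left(C \right)} = C - 1 = -1 + C$)
$B{\left(E \right)} = E^{2} + 9 E$
$t{\left(k \right)} = -78$ ($t{\left(k \right)} = 4 - 82 = -78$)
$h{\left(O \right)} = 1 + 3 O$ ($h{\left(O \right)} = 3 O + 1 = 1 + 3 O$)
$\frac{1}{t{\left(B{\left(-10 \right)} \right)} + h{\left(A{\left(R{\left(-5,-5 \right)} \right)} \right)}} = \frac{1}{-78 + \left(1 + 3 \left(-1 + 2\right)\right)} = \frac{1}{-78 + \left(1 + 3 \cdot 1\right)} = \frac{1}{-78 + \left(1 + 3\right)} = \frac{1}{-78 + 4} = \frac{1}{-74} = - \frac{1}{74}$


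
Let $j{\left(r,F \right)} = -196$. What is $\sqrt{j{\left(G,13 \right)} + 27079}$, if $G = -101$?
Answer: $3 \sqrt{2987} \approx 163.96$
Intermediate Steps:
$\sqrt{j{\left(G,13 \right)} + 27079} = \sqrt{-196 + 27079} = \sqrt{26883} = 3 \sqrt{2987}$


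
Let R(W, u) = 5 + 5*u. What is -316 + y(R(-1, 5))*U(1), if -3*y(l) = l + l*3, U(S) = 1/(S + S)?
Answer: -336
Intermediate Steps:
U(S) = 1/(2*S)
y(l) = -4*l/3 (y(l) = -(l + l*3)/3 = -(l + 3*l)/3 = -4*l/3)
-316 + y(R(-1, 5))*U(1) = -316 + (-4*(5 + 5*5)/3)*((1/2)/1) = -316 + (-4*(5 + 25)/3)*((1/2)*1) = -316 - 4/3*30*(1/2) = -316 - 40*1/2 = -316 - 20 = -336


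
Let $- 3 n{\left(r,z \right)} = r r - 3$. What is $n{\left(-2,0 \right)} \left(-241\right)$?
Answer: $\frac{241}{3} \approx 80.333$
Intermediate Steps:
$n{\left(r,z \right)} = 1 - \frac{r^{2}}{3}$ ($n{\left(r,z \right)} = - \frac{r r - 3}{3} = - \frac{r^{2} - 3}{3} = - \frac{-3 + r^{2}}{3} = 1 - \frac{r^{2}}{3}$)
$n{\left(-2,0 \right)} \left(-241\right) = \left(1 - \frac{\left(-2\right)^{2}}{3}\right) \left(-241\right) = \left(1 - \frac{4}{3}\right) \left(-241\right) = \left(- \frac{1}{3}\right) \left(-241\right) = \frac{241}{3}$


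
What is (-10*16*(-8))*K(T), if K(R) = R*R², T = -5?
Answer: -160000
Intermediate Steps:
K(R) = R³
(-10*16*(-8))*K(T) = (-10*16*(-8))*(-5)³ = -160*(-8)*(-125) = 1280*(-125) = -160000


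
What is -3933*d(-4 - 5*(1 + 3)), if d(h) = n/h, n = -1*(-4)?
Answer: 1311/2 ≈ 655.50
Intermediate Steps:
n = 4
d(h) = 4/h
-3933*d(-4 - 5*(1 + 3)) = -15732/(-4 - 5*(1 + 3)) = -15732/(-4 - 5*4) = -15732/(-4 - 20) = -15732/(-24) = -15732*(-1)/24 = -3933*(-⅙) = 1311/2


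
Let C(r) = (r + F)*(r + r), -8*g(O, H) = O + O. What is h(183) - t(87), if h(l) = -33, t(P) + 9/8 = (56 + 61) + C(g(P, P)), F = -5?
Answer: -2625/2 ≈ -1312.5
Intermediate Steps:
g(O, H) = -O/4 (g(O, H) = -(O + O)/8 = -O/4)
C(r) = 2*r*(-5 + r) (C(r) = (r - 5)*(r + r) = (-5 + r)*(2*r) = 2*r*(-5 + r))
t(P) = 927/8 - P*(-5 - P/4)/2 (t(P) = -9/8 + ((56 + 61) + 2*(-P/4)*(-5 - P/4)) = -9/8 + (117 - P*(-5 - P/4)/2) = 927/8 - P*(-5 - P/4)/2)
h(183) - t(87) = -33 - (927/8 + (1/8)*87*(20 + 87)) = -33 - (927/8 + (1/8)*87*107) = -33 - (927/8 + 9309/8) = -33 - 1*2559/2 = -33 - 2559/2 = -2625/2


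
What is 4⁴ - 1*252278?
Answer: -252022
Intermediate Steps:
4⁴ - 1*252278 = 256 - 252278 = -252022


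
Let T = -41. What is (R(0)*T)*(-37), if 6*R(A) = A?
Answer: 0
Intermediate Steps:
R(A) = A/6
(R(0)*T)*(-37) = (((⅙)*0)*(-41))*(-37) = (0*(-41))*(-37) = 0*(-37) = 0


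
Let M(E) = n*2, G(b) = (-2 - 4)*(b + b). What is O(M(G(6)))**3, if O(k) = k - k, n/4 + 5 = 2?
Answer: 0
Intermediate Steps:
G(b) = -12*b
n = -12 (n = -20 + 4*2 = -20 + 8 = -12)
M(E) = -24 (M(E) = -12*2 = -24)
O(k) = 0
O(M(G(6)))**3 = 0**3 = 0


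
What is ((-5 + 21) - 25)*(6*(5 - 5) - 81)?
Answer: 729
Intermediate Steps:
((-5 + 21) - 25)*(6*(5 - 5) - 81) = (16 - 25)*(6*0 - 81) = -9*(0 - 81) = -9*(-81) = 729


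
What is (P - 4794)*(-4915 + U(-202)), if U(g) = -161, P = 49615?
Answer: -227511396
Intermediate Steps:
(P - 4794)*(-4915 + U(-202)) = (49615 - 4794)*(-4915 - 161) = 44821*(-5076) = -227511396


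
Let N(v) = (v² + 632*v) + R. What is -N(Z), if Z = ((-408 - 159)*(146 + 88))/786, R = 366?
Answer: 1335513801/17161 ≈ 77823.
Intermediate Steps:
Z = -22113/131 (Z = -567*234*(1/786) = -132678*1/786 = -22113/131 ≈ -168.80)
N(v) = 366 + v² + 632*v (N(v) = (v² + 632*v) + 366 = 366 + v² + 632*v)
-N(Z) = -(366 + (-22113/131)² + 632*(-22113/131)) = -(366 + 488984769/17161 - 13975416/131) = -1*(-1335513801/17161) = 1335513801/17161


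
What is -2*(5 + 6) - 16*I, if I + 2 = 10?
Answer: -150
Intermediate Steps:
I = 8 (I = -2 + 10 = 8)
-2*(5 + 6) - 16*I = -2*(5 + 6) - 16*8 = -2*11 - 128 = -22 - 128 = -150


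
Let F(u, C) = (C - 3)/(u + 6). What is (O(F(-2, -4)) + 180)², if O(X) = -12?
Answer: 28224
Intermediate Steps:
F(u, C) = (-3 + C)/(6 + u)
(O(F(-2, -4)) + 180)² = (-12 + 180)² = 168² = 28224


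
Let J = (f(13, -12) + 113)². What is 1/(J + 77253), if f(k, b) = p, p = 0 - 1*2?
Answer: 1/89574 ≈ 1.1164e-5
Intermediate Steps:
p = -2 (p = 0 - 2 = -2)
f(k, b) = -2
J = 12321 (J = (-2 + 113)² = 111² = 12321)
1/(J + 77253) = 1/(12321 + 77253) = 1/89574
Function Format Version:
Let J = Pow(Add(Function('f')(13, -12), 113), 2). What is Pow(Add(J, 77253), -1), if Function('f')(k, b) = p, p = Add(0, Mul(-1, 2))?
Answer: Rational(1, 89574) ≈ 1.1164e-5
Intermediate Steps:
p = -2 (p = Add(0, -2) = -2)
Function('f')(k, b) = -2
J = 12321 (J = Pow(Add(-2, 113), 2) = Pow(111, 2) = 12321)
Pow(Add(J, 77253), -1) = Pow(Add(12321, 77253), -1) = Pow(89574, -1) = Rational(1, 89574)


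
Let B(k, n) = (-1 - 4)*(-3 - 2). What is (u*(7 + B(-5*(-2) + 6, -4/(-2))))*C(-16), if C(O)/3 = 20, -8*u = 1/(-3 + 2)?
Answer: 240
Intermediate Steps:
u = ⅛ (u = -1/(8*(-3 + 2)) = -⅛/(-1) = -⅛*(-1) = ⅛ ≈ 0.12500)
C(O) = 60 (C(O) = 3*20 = 60)
B(k, n) = 25 (B(k, n) = -5*(-5) = 25)
(u*(7 + B(-5*(-2) + 6, -4/(-2))))*C(-16) = ((7 + 25)/8)*60 = ((⅛)*32)*60 = 4*60 = 240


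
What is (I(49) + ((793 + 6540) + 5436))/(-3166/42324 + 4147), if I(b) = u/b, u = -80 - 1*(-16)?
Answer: 13239306954/4300104319 ≈ 3.0788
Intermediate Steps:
u = -64 (u = -80 + 16 = -64)
I(b) = -64/b
(I(49) + ((793 + 6540) + 5436))/(-3166/42324 + 4147) = (-64/49 + ((793 + 6540) + 5436))/(-3166/42324 + 4147) = (-64*1/49 + (7333 + 5436))/(-3166*1/42324 + 4147) = (-64/49 + 12769)/(-1583/21162 + 4147) = 625617/(49*(87757231/21162)) = (625617/49)*(21162/87757231) = 13239306954/4300104319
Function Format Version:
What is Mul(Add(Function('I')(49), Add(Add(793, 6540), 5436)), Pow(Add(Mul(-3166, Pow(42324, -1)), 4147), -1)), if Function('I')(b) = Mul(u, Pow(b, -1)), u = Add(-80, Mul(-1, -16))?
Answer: Rational(13239306954, 4300104319) ≈ 3.0788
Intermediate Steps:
u = -64 (u = Add(-80, 16) = -64)
Function('I')(b) = Mul(-64, Pow(b, -1))
Mul(Add(Function('I')(49), Add(Add(793, 6540), 5436)), Pow(Add(Mul(-3166, Pow(42324, -1)), 4147), -1)) = Mul(Add(Mul(-64, Pow(49, -1)), Add(Add(793, 6540), 5436)), Pow(Add(Mul(-3166, Pow(42324, -1)), 4147), -1)) = Mul(Add(Mul(-64, Rational(1, 49)), Add(7333, 5436)), Pow(Add(Mul(-3166, Rational(1, 42324)), 4147), -1)) = Mul(Add(Rational(-64, 49), 12769), Pow(Add(Rational(-1583, 21162), 4147), -1)) = Mul(Rational(625617, 49), Pow(Rational(87757231, 21162), -1)) = Mul(Rational(625617, 49), Rational(21162, 87757231)) = Rational(13239306954, 4300104319)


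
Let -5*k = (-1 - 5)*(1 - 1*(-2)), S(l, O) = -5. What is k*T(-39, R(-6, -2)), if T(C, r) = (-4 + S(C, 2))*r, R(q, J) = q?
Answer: 972/5 ≈ 194.40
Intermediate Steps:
k = 18/5 (k = -(-1 - 5)*(1 - 1*(-2))/5 = -(-6)*(1 + 2)/5 = -(-6)*3/5 = -1/5*(-18) = 18/5 ≈ 3.6000)
T(C, r) = -9*r (T(C, r) = (-4 - 5)*r = -9*r)
k*T(-39, R(-6, -2)) = 18*(-9*(-6))/5 = (18/5)*54 = 972/5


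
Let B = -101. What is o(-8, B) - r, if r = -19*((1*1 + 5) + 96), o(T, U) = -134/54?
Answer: 52259/27 ≈ 1935.5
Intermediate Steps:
o(T, U) = -67/27 (o(T, U) = -134*1/54 = -67/27)
r = -1938 (r = -19*((1 + 5) + 96) = -19*(6 + 96) = -19*102 = -1938)
o(-8, B) - r = -67/27 - 1*(-1938) = -67/27 + 1938 = 52259/27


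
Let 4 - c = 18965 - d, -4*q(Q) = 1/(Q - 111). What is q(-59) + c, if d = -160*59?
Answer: -19312679/680 ≈ -28401.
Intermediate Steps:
q(Q) = -1/(4*(-111 + Q)) (q(Q) = -1/(4*(Q - 111)) = -1/(4*(-111 + Q)))
d = -9440
c = -28401 (c = 4 - (18965 - 1*(-9440)) = 4 - (18965 + 9440) = 4 - 1*28405 = 4 - 28405 = -28401)
q(-59) + c = -1/(-444 + 4*(-59)) - 28401 = -1/(-444 - 236) - 28401 = -1/(-680) - 28401 = -1*(-1/680) - 28401 = 1/680 - 28401 = -19312679/680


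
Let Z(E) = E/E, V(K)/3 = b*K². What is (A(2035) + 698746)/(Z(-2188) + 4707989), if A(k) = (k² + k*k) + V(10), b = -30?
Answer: 1495366/784665 ≈ 1.9057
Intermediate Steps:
V(K) = -90*K² (V(K) = 3*(-30*K²) = -90*K²)
Z(E) = 1
A(k) = -9000 + 2*k² (A(k) = (k² + k*k) - 90*10² = (k² + k²) - 90*100 = 2*k² - 9000 = -9000 + 2*k²)
(A(2035) + 698746)/(Z(-2188) + 4707989) = ((-9000 + 2*2035²) + 698746)/(1 + 4707989) = ((-9000 + 2*4141225) + 698746)/4707990 = ((-9000 + 8282450) + 698746)*(1/4707990) = (8273450 + 698746)*(1/4707990) = 8972196*(1/4707990) = 1495366/784665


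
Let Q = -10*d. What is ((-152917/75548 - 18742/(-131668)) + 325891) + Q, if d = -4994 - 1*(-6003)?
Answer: 785333515577581/2486813516 ≈ 3.1580e+5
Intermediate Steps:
d = 1009 (d = -4994 + 6003 = 1009)
Q = -10090 (Q = -10*1009 = -10090)
((-152917/75548 - 18742/(-131668)) + 325891) + Q = ((-152917/75548 - 18742/(-131668)) + 325891) - 10090 = ((-152917*1/75548 - 18742*(-1/131668)) + 325891) - 10090 = ((-152917/75548 + 9371/65834) + 325891) - 10090 = (-4679588735/2486813516 + 325891) - 10090 = 810425463954021/2486813516 - 10090 = 785333515577581/2486813516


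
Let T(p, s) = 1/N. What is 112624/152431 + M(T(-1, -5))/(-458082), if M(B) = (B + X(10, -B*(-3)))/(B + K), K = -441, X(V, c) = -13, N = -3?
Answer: 8538314234149/11556186010101 ≈ 0.73885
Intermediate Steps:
T(p, s) = -1/3 (T(p, s) = 1/(-3) = -1/3)
M(B) = (-13 + B)/(-441 + B) (M(B) = (B - 13)/(B - 441) = (-13 + B)/(-441 + B))
112624/152431 + M(T(-1, -5))/(-458082) = 112624/152431 + ((-13 - 1/3)/(-441 - 1/3))/(-458082) = 112624*(1/152431) + (-40/3/(-1324/3))*(-1/458082) = 112624/152431 - 3/1324*(-40/3)*(-1/458082) = 112624/152431 + (10/331)*(-1/458082) = 112624/152431 - 5/75812571 = 8538314234149/11556186010101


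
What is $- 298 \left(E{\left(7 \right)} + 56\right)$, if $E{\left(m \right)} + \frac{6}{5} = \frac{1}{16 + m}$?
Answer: $- \frac{1879486}{115} \approx -16343.0$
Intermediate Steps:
$E{\left(m \right)} = - \frac{6}{5} + \frac{1}{16 + m}$
$- 298 \left(E{\left(7 \right)} + 56\right) = - 298 \left(\frac{-91 - 42}{5 \left(16 + 7\right)} + 56\right) = - 298 \left(\frac{-91 - 42}{5 \cdot 23} + 56\right) = - 298 \left(\frac{1}{5} \cdot \frac{1}{23} \left(-133\right) + 56\right) = - 298 \left(- \frac{133}{115} + 56\right) = \left(-298\right) \frac{6307}{115} = - \frac{1879486}{115}$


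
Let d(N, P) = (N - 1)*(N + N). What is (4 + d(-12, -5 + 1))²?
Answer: 99856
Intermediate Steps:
d(N, P) = 2*N*(-1 + N) (d(N, P) = (-1 + N)*(2*N) = 2*N*(-1 + N))
(4 + d(-12, -5 + 1))² = (4 + 2*(-12)*(-1 - 12))² = (4 + 2*(-12)*(-13))² = (4 + 312)² = 316² = 99856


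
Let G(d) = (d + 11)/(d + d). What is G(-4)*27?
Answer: -189/8 ≈ -23.625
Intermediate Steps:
G(d) = (11 + d)/(2*d) (G(d) = (11 + d)/((2*d)) = (11 + d)*(1/(2*d)) = (11 + d)/(2*d))
G(-4)*27 = ((½)*(11 - 4)/(-4))*27 = ((½)*(-¼)*7)*27 = -7/8*27 = -189/8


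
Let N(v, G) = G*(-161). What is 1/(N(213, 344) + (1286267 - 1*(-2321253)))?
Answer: 1/3552136 ≈ 2.8152e-7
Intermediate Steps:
N(v, G) = -161*G
1/(N(213, 344) + (1286267 - 1*(-2321253))) = 1/(-161*344 + (1286267 - 1*(-2321253))) = 1/(-55384 + (1286267 + 2321253)) = 1/(-55384 + 3607520) = 1/3552136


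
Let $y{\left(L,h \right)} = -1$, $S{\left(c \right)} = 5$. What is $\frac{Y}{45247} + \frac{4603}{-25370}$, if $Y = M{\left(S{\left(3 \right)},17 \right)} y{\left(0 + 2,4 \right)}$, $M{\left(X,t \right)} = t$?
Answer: $- \frac{208703231}{1147916390} \approx -0.18181$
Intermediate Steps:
$Y = -17$ ($Y = 17 \left(-1\right) = -17$)
$\frac{Y}{45247} + \frac{4603}{-25370} = - \frac{17}{45247} + \frac{4603}{-25370} = \left(-17\right) \frac{1}{45247} + 4603 \left(- \frac{1}{25370}\right) = - \frac{17}{45247} - \frac{4603}{25370} = - \frac{208703231}{1147916390}$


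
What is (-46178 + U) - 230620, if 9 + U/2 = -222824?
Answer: -722464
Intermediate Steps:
U = -445666 (U = -18 + 2*(-222824) = -18 - 445648 = -445666)
(-46178 + U) - 230620 = (-46178 - 445666) - 230620 = -491844 - 230620 = -722464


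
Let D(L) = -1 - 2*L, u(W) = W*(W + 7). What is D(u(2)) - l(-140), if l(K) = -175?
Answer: 138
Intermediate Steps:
u(W) = W*(7 + W)
D(u(2)) - l(-140) = (-1 - 4*(7 + 2)) - 1*(-175) = (-1 - 4*9) + 175 = (-1 - 2*18) + 175 = (-1 - 36) + 175 = -37 + 175 = 138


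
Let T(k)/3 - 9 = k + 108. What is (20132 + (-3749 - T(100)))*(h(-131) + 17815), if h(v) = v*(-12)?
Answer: 304996284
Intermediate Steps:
T(k) = 351 + 3*k (T(k) = 27 + 3*(k + 108) = 27 + 3*(108 + k) = 27 + (324 + 3*k) = 351 + 3*k)
h(v) = -12*v
(20132 + (-3749 - T(100)))*(h(-131) + 17815) = (20132 + (-3749 - (351 + 3*100)))*(-12*(-131) + 17815) = (20132 + (-3749 - (351 + 300)))*(1572 + 17815) = (20132 + (-3749 - 1*651))*19387 = (20132 + (-3749 - 651))*19387 = (20132 - 4400)*19387 = 15732*19387 = 304996284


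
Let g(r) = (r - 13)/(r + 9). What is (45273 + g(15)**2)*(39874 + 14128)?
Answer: 176027970313/72 ≈ 2.4448e+9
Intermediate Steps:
g(r) = (-13 + r)/(9 + r)
(45273 + g(15)**2)*(39874 + 14128) = (45273 + ((-13 + 15)/(9 + 15))**2)*(39874 + 14128) = (45273 + (2/24)**2)*54002 = (45273 + ((1/24)*2)**2)*54002 = (45273 + (1/12)**2)*54002 = (45273 + 1/144)*54002 = (6519313/144)*54002 = 176027970313/72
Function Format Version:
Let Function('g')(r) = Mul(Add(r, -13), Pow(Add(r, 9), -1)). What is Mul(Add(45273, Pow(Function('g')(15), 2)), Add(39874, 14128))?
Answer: Rational(176027970313, 72) ≈ 2.4448e+9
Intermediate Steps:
Function('g')(r) = Mul(Pow(Add(9, r), -1), Add(-13, r)) (Function('g')(r) = Mul(Add(-13, r), Pow(Add(9, r), -1)) = Mul(Pow(Add(9, r), -1), Add(-13, r)))
Mul(Add(45273, Pow(Function('g')(15), 2)), Add(39874, 14128)) = Mul(Add(45273, Pow(Mul(Pow(Add(9, 15), -1), Add(-13, 15)), 2)), Add(39874, 14128)) = Mul(Add(45273, Pow(Mul(Pow(24, -1), 2), 2)), 54002) = Mul(Add(45273, Pow(Mul(Rational(1, 24), 2), 2)), 54002) = Mul(Add(45273, Pow(Rational(1, 12), 2)), 54002) = Mul(Add(45273, Rational(1, 144)), 54002) = Mul(Rational(6519313, 144), 54002) = Rational(176027970313, 72)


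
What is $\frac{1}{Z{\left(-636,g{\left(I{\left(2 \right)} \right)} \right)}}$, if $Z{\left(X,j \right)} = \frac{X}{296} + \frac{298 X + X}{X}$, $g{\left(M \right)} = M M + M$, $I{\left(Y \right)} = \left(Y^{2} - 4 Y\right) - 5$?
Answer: $\frac{74}{21967} \approx 0.0033687$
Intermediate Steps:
$I{\left(Y \right)} = -5 + Y^{2} - 4 Y$
$g{\left(M \right)} = M + M^{2}$ ($g{\left(M \right)} = M^{2} + M = M + M^{2}$)
$Z{\left(X,j \right)} = 299 + \frac{X}{296}$ ($Z{\left(X,j \right)} = X \frac{1}{296} + \frac{299 X}{X} = \frac{X}{296} + 299 = 299 + \frac{X}{296}$)
$\frac{1}{Z{\left(-636,g{\left(I{\left(2 \right)} \right)} \right)}} = \frac{1}{299 + \frac{1}{296} \left(-636\right)} = \frac{1}{299 - \frac{159}{74}} = \frac{1}{\frac{21967}{74}} = \frac{74}{21967}$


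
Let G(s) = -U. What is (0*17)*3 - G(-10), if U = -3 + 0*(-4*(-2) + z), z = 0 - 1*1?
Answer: -3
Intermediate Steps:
z = -1 (z = 0 - 1 = -1)
U = -3 (U = -3 + 0*(-4*(-2) - 1) = -3 + 0*(8 - 1) = -3 + 0*7 = -3 + 0 = -3)
G(s) = 3 (G(s) = -1*(-3) = 3)
(0*17)*3 - G(-10) = (0*17)*3 - 1*3 = 0*3 - 3 = 0 - 3 = -3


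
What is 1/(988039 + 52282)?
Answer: 1/1040321 ≈ 9.6124e-7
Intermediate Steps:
1/(988039 + 52282) = 1/1040321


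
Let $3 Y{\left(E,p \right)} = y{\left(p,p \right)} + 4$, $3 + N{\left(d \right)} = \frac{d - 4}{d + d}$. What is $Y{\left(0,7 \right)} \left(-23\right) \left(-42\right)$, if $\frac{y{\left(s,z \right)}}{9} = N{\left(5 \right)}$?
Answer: $- \frac{35581}{5} \approx -7116.2$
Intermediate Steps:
$N{\left(d \right)} = -3 + \frac{-4 + d}{2 d}$ ($N{\left(d \right)} = -3 + \frac{d - 4}{d + d} = -3 + \frac{-4 + d}{2 d}$)
$y{\left(s,z \right)} = - \frac{261}{10}$ ($y{\left(s,z \right)} = 9 \left(- \frac{5}{2} - \frac{2}{5}\right) = 9 \left(- \frac{29}{10}\right) = - \frac{261}{10}$)
$Y{\left(E,p \right)} = - \frac{221}{30}$ ($Y{\left(E,p \right)} = \frac{- \frac{261}{10} + 4}{3} = \frac{1}{3} \left(- \frac{221}{10}\right) = - \frac{221}{30}$)
$Y{\left(0,7 \right)} \left(-23\right) \left(-42\right) = \left(- \frac{221}{30}\right) \left(-23\right) \left(-42\right) = \frac{5083}{30} \left(-42\right) = - \frac{35581}{5}$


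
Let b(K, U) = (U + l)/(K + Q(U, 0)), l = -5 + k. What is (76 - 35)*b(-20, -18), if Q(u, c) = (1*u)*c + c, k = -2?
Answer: 205/4 ≈ 51.250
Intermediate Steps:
Q(u, c) = c + c*u (Q(u, c) = u*c + c = c*u + c = c + c*u)
l = -7 (l = -5 - 2 = -7)
b(K, U) = (-7 + U)/K (b(K, U) = (U - 7)/(K + 0*(1 + U)) = (-7 + U)/(K + 0) = (-7 + U)/K)
(76 - 35)*b(-20, -18) = (76 - 35)*((-7 - 18)/(-20)) = 41*(-1/20*(-25)) = 41*(5/4) = 205/4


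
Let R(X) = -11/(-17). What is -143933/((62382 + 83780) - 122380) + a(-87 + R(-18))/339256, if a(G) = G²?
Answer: -1757582237663/291463226186 ≈ -6.0302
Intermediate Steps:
R(X) = 11/17 (R(X) = -11*(-1/17) = 11/17)
-143933/((62382 + 83780) - 122380) + a(-87 + R(-18))/339256 = -143933/((62382 + 83780) - 122380) + (-87 + 11/17)²/339256 = -143933/(146162 - 122380) + (-1468/17)²*(1/339256) = -143933/23782 + (2155024/289)*(1/339256) = -143933*1/23782 + 269378/12255623 = -143933/23782 + 269378/12255623 = -1757582237663/291463226186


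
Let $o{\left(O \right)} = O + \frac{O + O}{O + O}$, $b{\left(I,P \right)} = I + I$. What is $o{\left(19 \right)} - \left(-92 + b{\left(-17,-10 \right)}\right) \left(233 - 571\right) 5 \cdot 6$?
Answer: $-1277620$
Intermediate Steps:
$b{\left(I,P \right)} = 2 I$
$o{\left(O \right)} = 1 + O$ ($o{\left(O \right)} = O + \frac{2 O}{2 O} = O + 2 O \frac{1}{2 O} = O + 1 = 1 + O$)
$o{\left(19 \right)} - \left(-92 + b{\left(-17,-10 \right)}\right) \left(233 - 571\right) 5 \cdot 6 = \left(1 + 19\right) - \left(-92 + 2 \left(-17\right)\right) \left(233 - 571\right) 5 \cdot 6 = 20 - \left(-92 - 34\right) \left(-338\right) 30 = 20 - \left(-126\right) \left(-338\right) 30 = 20 - 42588 \cdot 30 = 20 - 1277640 = -1277620$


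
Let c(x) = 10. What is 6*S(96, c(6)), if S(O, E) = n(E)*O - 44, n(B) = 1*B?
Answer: 5496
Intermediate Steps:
n(B) = B
S(O, E) = -44 + E*O (S(O, E) = E*O - 44 = -44 + E*O)
6*S(96, c(6)) = 6*(-44 + 10*96) = 6*(-44 + 960) = 6*916 = 5496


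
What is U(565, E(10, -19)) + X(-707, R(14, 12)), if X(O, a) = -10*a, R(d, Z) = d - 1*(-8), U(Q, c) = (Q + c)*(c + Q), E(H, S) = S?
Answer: 297896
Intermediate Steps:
U(Q, c) = (Q + c)² (U(Q, c) = (Q + c)*(Q + c) = (Q + c)²)
R(d, Z) = 8 + d (R(d, Z) = d + 8 = 8 + d)
U(565, E(10, -19)) + X(-707, R(14, 12)) = (565 - 19)² - 10*(8 + 14) = 546² - 10*22 = 298116 - 220 = 297896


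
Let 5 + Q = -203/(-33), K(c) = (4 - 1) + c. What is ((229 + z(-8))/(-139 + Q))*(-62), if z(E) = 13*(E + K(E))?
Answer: 122760/4549 ≈ 26.986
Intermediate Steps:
K(c) = 3 + c
Q = 38/33 (Q = -5 - 203/(-33) = -5 - 203*(-1/33) = -5 + 203/33 = 38/33 ≈ 1.1515)
z(E) = 39 + 26*E (z(E) = 13*(E + (3 + E)) = 13*(3 + 2*E) = 39 + 26*E)
((229 + z(-8))/(-139 + Q))*(-62) = ((229 + (39 + 26*(-8)))/(-139 + 38/33))*(-62) = ((229 + (39 - 208))/(-4549/33))*(-62) = ((229 - 169)*(-33/4549))*(-62) = (60*(-33/4549))*(-62) = -1980/4549*(-62) = 122760/4549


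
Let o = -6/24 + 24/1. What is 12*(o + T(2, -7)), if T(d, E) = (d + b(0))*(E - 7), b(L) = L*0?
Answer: -51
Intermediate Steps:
b(L) = 0
T(d, E) = d*(-7 + E) (T(d, E) = (d + 0)*(E - 7) = d*(-7 + E))
o = 95/4 (o = -6*1/24 + 24*1 = -1/4 + 24 = 95/4 ≈ 23.750)
12*(o + T(2, -7)) = 12*(95/4 + 2*(-7 - 7)) = 12*(95/4 + 2*(-14)) = 12*(95/4 - 28) = 12*(-17/4) = -51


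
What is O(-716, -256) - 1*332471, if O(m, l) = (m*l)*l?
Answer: -47256247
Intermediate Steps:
O(m, l) = m*l² (O(m, l) = (l*m)*l = m*l²)
O(-716, -256) - 1*332471 = -716*(-256)² - 1*332471 = -716*65536 - 332471 = -46923776 - 332471 = -47256247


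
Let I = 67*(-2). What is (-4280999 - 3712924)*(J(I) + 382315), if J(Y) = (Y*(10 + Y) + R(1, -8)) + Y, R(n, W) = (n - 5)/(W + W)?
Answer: -12751818036447/4 ≈ -3.1880e+12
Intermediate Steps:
R(n, W) = (-5 + n)/(2*W) (R(n, W) = (-5 + n)/((2*W)) = (-5 + n)*(1/(2*W)) = (-5 + n)/(2*W))
I = -134
J(Y) = ¼ + Y + Y*(10 + Y) (J(Y) = (Y*(10 + Y) + (½)*(-5 + 1)/(-8)) + Y = (Y*(10 + Y) + (½)*(-⅛)*(-4)) + Y = (Y*(10 + Y) + ¼) + Y = (¼ + Y*(10 + Y)) + Y = ¼ + Y + Y*(10 + Y))
(-4280999 - 3712924)*(J(I) + 382315) = (-4280999 - 3712924)*((¼ + (-134)² + 11*(-134)) + 382315) = -7993923*((¼ + 17956 - 1474) + 382315) = -7993923*(65929/4 + 382315) = -7993923*1595189/4 = -12751818036447/4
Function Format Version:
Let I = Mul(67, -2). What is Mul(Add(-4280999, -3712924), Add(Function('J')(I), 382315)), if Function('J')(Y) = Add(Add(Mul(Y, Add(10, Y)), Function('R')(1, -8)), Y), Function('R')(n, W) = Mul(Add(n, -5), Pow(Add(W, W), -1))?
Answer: Rational(-12751818036447, 4) ≈ -3.1880e+12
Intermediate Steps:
Function('R')(n, W) = Mul(Rational(1, 2), Pow(W, -1), Add(-5, n)) (Function('R')(n, W) = Mul(Add(-5, n), Pow(Mul(2, W), -1)) = Mul(Add(-5, n), Mul(Rational(1, 2), Pow(W, -1))) = Mul(Rational(1, 2), Pow(W, -1), Add(-5, n)))
I = -134
Function('J')(Y) = Add(Rational(1, 4), Y, Mul(Y, Add(10, Y))) (Function('J')(Y) = Add(Add(Mul(Y, Add(10, Y)), Mul(Rational(1, 2), Pow(-8, -1), Add(-5, 1))), Y) = Add(Add(Mul(Y, Add(10, Y)), Mul(Rational(1, 2), Rational(-1, 8), -4)), Y) = Add(Add(Mul(Y, Add(10, Y)), Rational(1, 4)), Y) = Add(Add(Rational(1, 4), Mul(Y, Add(10, Y))), Y) = Add(Rational(1, 4), Y, Mul(Y, Add(10, Y))))
Mul(Add(-4280999, -3712924), Add(Function('J')(I), 382315)) = Mul(Add(-4280999, -3712924), Add(Add(Rational(1, 4), Pow(-134, 2), Mul(11, -134)), 382315)) = Mul(-7993923, Add(Add(Rational(1, 4), 17956, -1474), 382315)) = Mul(-7993923, Add(Rational(65929, 4), 382315)) = Mul(-7993923, Rational(1595189, 4)) = Rational(-12751818036447, 4)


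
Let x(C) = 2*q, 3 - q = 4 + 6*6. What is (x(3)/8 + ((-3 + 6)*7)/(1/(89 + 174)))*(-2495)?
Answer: -55027225/4 ≈ -1.3757e+7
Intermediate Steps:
q = -37 (q = 3 - (4 + 6*6) = 3 - (4 + 36) = 3 - 1*40 = 3 - 40 = -37)
x(C) = -74 (x(C) = 2*(-37) = -74)
(x(3)/8 + ((-3 + 6)*7)/(1/(89 + 174)))*(-2495) = (-74/8 + ((-3 + 6)*7)/(1/(89 + 174)))*(-2495) = (-74*⅛ + (3*7)/(1/263))*(-2495) = (-37/4 + 21/(1/263))*(-2495) = (-37/4 + 21*263)*(-2495) = (-37/4 + 5523)*(-2495) = (22055/4)*(-2495) = -55027225/4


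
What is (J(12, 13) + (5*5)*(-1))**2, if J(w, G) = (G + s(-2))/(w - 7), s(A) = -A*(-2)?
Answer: 13456/25 ≈ 538.24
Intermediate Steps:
s(A) = 2*A
J(w, G) = (-4 + G)/(-7 + w) (J(w, G) = (G + 2*(-2))/(w - 7) = (G - 4)/(-7 + w) = (-4 + G)/(-7 + w))
(J(12, 13) + (5*5)*(-1))**2 = ((-4 + 13)/(-7 + 12) + (5*5)*(-1))**2 = (9/5 + 25*(-1))**2 = ((1/5)*9 - 25)**2 = (9/5 - 25)**2 = (-116/5)**2 = 13456/25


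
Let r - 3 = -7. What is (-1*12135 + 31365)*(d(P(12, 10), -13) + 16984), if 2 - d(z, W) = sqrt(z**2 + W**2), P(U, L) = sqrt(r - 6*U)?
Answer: 326640780 - 19230*sqrt(93) ≈ 3.2646e+8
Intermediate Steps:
r = -4 (r = 3 - 7 = -4)
P(U, L) = sqrt(-4 - 6*U)
d(z, W) = 2 - sqrt(W**2 + z**2) (d(z, W) = 2 - sqrt(z**2 + W**2) = 2 - sqrt(W**2 + z**2))
(-1*12135 + 31365)*(d(P(12, 10), -13) + 16984) = (-1*12135 + 31365)*((2 - sqrt((-13)**2 + (sqrt(-4 - 6*12))**2)) + 16984) = (-12135 + 31365)*((2 - sqrt(169 + (sqrt(-4 - 72))**2)) + 16984) = 19230*((2 - sqrt(169 + (sqrt(-76))**2)) + 16984) = 19230*((2 - sqrt(169 + (2*I*sqrt(19))**2)) + 16984) = 19230*((2 - sqrt(169 - 76)) + 16984) = 19230*((2 - sqrt(93)) + 16984) = 19230*(16986 - sqrt(93)) = 326640780 - 19230*sqrt(93)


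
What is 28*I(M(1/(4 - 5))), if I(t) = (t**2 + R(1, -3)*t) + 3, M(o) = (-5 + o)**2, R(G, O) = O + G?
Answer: 34356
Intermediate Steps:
R(G, O) = G + O
I(t) = 3 + t**2 - 2*t (I(t) = (t**2 + (1 - 3)*t) + 3 = (t**2 - 2*t) + 3 = 3 + t**2 - 2*t)
28*I(M(1/(4 - 5))) = 28*(3 + ((-5 + 1/(4 - 5))**2)**2 - 2*(-5 + 1/(4 - 5))**2) = 28*(3 + ((-5 + 1/(-1))**2)**2 - 2*(-5 + 1/(-1))**2) = 28*(3 + ((-5 - 1)**2)**2 - 2*(-5 - 1)**2) = 28*(3 + ((-6)**2)**2 - 2*(-6)**2) = 28*(3 + 36**2 - 2*36) = 28*(3 + 1296 - 72) = 28*1227 = 34356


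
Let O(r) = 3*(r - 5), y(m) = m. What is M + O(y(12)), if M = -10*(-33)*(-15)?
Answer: -4929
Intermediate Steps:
O(r) = -15 + 3*r (O(r) = 3*(-5 + r) = -15 + 3*r)
M = -4950 (M = 330*(-15) = -4950)
M + O(y(12)) = -4950 + (-15 + 3*12) = -4950 + (-15 + 36) = -4950 + 21 = -4929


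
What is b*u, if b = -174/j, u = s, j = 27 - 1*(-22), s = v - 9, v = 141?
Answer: -22968/49 ≈ -468.73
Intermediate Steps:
s = 132 (s = 141 - 9 = 132)
j = 49 (j = 27 + 22 = 49)
u = 132
b = -174/49 ≈ -3.5510
b*u = -174/49*132 = -22968/49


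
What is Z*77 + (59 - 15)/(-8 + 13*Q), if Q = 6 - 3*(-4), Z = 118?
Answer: 1026740/113 ≈ 9086.2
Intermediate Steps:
Q = 18 (Q = 6 + 12 = 18)
Z*77 + (59 - 15)/(-8 + 13*Q) = 118*77 + (59 - 15)/(-8 + 13*18) = 9086 + 44/(-8 + 234) = 9086 + 44/226 = 9086 + 44*(1/226) = 9086 + 22/113 = 1026740/113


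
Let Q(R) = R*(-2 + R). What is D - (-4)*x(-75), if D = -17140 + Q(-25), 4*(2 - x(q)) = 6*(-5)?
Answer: -16427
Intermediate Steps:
x(q) = 19/2 (x(q) = 2 - 3*(-5)/2 = 2 - ¼*(-30) = 2 + 15/2 = 19/2)
D = -16465 (D = -17140 - 25*(-2 - 25) = -17140 - 25*(-27) = -17140 + 675 = -16465)
D - (-4)*x(-75) = -16465 - (-4)*19/2 = -16465 - 1*(-38) = -16465 + 38 = -16427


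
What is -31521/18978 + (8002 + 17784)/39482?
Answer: -125857569/124881566 ≈ -1.0078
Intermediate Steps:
-31521/18978 + (8002 + 17784)/39482 = -31521*1/18978 + 25786*(1/39482) = -10507/6326 + 12893/19741 = -125857569/124881566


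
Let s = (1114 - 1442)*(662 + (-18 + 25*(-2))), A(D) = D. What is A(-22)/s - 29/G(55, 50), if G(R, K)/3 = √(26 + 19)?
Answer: 1/8856 - 29*√5/45 ≈ -1.4409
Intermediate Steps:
G(R, K) = 9*√5 (G(R, K) = 3*√(26 + 19) = 3*√45 = 3*(3*√5) = 9*√5)
s = -194832 (s = -328*(662 + (-18 - 50)) = -328*(662 - 68) = -328*594 = -194832)
A(-22)/s - 29/G(55, 50) = -22/(-194832) - 29*√5/45 = -22*(-1/194832) - 29*√5/45 = 1/8856 - 29*√5/45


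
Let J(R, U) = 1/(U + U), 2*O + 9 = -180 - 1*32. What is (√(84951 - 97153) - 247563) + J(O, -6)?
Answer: -2970757/12 + I*√12202 ≈ -2.4756e+5 + 110.46*I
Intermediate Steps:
O = -221/2 (O = -9/2 + (-180 - 1*32)/2 = -9/2 + (-180 - 32)/2 = -9/2 + (½)*(-212) = -9/2 - 106 = -221/2 ≈ -110.50)
J(R, U) = 1/(2*U)
(√(84951 - 97153) - 247563) + J(O, -6) = (√(84951 - 97153) - 247563) + (½)/(-6) = (√(-12202) - 247563) + (½)*(-⅙) = (I*√12202 - 247563) - 1/12 = (-247563 + I*√12202) - 1/12 = -2970757/12 + I*√12202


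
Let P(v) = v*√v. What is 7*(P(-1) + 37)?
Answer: 259 - 7*I ≈ 259.0 - 7.0*I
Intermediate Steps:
P(v) = v^(3/2)
7*(P(-1) + 37) = 7*((-1)^(3/2) + 37) = 7*(-I + 37) = 7*(37 - I) = 259 - 7*I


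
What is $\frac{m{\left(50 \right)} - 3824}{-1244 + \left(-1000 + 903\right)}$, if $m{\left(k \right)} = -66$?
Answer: $\frac{3890}{1341} \approx 2.9008$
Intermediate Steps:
$\frac{m{\left(50 \right)} - 3824}{-1244 + \left(-1000 + 903\right)} = \frac{-66 - 3824}{-1244 + \left(-1000 + 903\right)} = - \frac{3890}{-1244 - 97} = - \frac{3890}{-1341} = \left(-3890\right) \left(- \frac{1}{1341}\right) = \frac{3890}{1341}$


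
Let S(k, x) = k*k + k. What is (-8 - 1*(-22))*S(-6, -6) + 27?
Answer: 447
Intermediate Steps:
S(k, x) = k + k**2 (S(k, x) = k**2 + k = k + k**2)
(-8 - 1*(-22))*S(-6, -6) + 27 = (-8 - 1*(-22))*(-6*(1 - 6)) + 27 = (-8 + 22)*(-6*(-5)) + 27 = 14*30 + 27 = 420 + 27 = 447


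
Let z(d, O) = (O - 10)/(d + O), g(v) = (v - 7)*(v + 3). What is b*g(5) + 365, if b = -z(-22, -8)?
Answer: 1873/5 ≈ 374.60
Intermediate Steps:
g(v) = (-7 + v)*(3 + v)
z(d, O) = (-10 + O)/(O + d)
b = -⅗ (b = -(-10 - 8)/(-8 - 22) = -(-18)/(-30) = -(-1)*(-18)/30 = -1*⅗ = -⅗ ≈ -0.60000)
b*g(5) + 365 = -3*(-21 + 5² - 4*5)/5 + 365 = -3*(-21 + 25 - 20)/5 + 365 = -⅗*(-16) + 365 = 48/5 + 365 = 1873/5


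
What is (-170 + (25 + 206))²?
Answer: 3721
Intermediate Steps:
(-170 + (25 + 206))² = (-170 + 231)² = 61² = 3721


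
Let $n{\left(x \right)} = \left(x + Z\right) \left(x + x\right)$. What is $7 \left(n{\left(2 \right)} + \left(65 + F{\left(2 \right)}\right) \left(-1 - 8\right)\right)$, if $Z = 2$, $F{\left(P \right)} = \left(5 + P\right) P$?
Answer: $-4865$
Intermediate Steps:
$F{\left(P \right)} = P \left(5 + P\right)$
$n{\left(x \right)} = 2 x \left(2 + x\right)$ ($n{\left(x \right)} = \left(x + 2\right) \left(x + x\right) = \left(2 + x\right) 2 x = 2 x \left(2 + x\right)$)
$7 \left(n{\left(2 \right)} + \left(65 + F{\left(2 \right)}\right) \left(-1 - 8\right)\right) = 7 \left(2 \cdot 2 \left(2 + 2\right) + \left(65 + 2 \left(5 + 2\right)\right) \left(-1 - 8\right)\right) = 7 \left(2 \cdot 2 \cdot 4 + \left(65 + 2 \cdot 7\right) \left(-9\right)\right) = 7 \left(16 + \left(65 + 14\right) \left(-9\right)\right) = 7 \left(16 + 79 \left(-9\right)\right) = 7 \left(16 - 711\right) = 7 \left(-695\right) = -4865$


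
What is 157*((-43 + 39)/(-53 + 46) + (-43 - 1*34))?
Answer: -83995/7 ≈ -11999.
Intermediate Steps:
157*((-43 + 39)/(-53 + 46) + (-43 - 1*34)) = 157*(-4/(-7) + (-43 - 34)) = 157*(-4*(-⅐) - 77) = 157*(4/7 - 77) = 157*(-535/7) = -83995/7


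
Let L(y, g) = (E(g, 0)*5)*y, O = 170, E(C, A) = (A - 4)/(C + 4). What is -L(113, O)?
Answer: 1130/87 ≈ 12.989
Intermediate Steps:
E(C, A) = (-4 + A)/(4 + C)
L(y, g) = -20*y/(4 + g) (L(y, g) = (((-4 + 0)/(4 + g))*5)*y = ((-4/(4 + g))*5)*y = (-4/(4 + g)*5)*y = (-20/(4 + g))*y = -20*y/(4 + g))
-L(113, O) = -(-20)*113/(4 + 170) = -(-20)*113/174 = -1*(-1130/87) = 1130/87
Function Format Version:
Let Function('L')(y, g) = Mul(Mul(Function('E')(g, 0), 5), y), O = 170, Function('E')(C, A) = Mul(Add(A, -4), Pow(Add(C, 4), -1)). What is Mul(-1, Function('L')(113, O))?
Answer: Rational(1130, 87) ≈ 12.989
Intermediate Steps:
Function('E')(C, A) = Mul(Pow(Add(4, C), -1), Add(-4, A)) (Function('E')(C, A) = Mul(Add(-4, A), Pow(Add(4, C), -1)) = Mul(Pow(Add(4, C), -1), Add(-4, A)))
Function('L')(y, g) = Mul(-20, y, Pow(Add(4, g), -1)) (Function('L')(y, g) = Mul(Mul(Mul(Pow(Add(4, g), -1), Add(-4, 0)), 5), y) = Mul(Mul(Mul(Pow(Add(4, g), -1), -4), 5), y) = Mul(Mul(Mul(-4, Pow(Add(4, g), -1)), 5), y) = Mul(Mul(-20, Pow(Add(4, g), -1)), y) = Mul(-20, y, Pow(Add(4, g), -1)))
Mul(-1, Function('L')(113, O)) = Mul(-1, Mul(-20, 113, Pow(Add(4, 170), -1))) = Mul(-1, Mul(-20, 113, Pow(174, -1))) = Mul(-1, Mul(-20, 113, Rational(1, 174))) = Mul(-1, Rational(-1130, 87)) = Rational(1130, 87)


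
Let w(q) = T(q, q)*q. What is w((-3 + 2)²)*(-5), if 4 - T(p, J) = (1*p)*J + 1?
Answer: -10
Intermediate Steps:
T(p, J) = 3 - J*p (T(p, J) = 4 - ((1*p)*J + 1) = 4 - (p*J + 1) = 4 - (J*p + 1) = 4 - (1 + J*p) = 4 + (-1 - J*p) = 3 - J*p)
w(q) = q*(3 - q²) (w(q) = (3 - q*q)*q = (3 - q²)*q = q*(3 - q²))
w((-3 + 2)²)*(-5) = ((-3 + 2)²*(3 - ((-3 + 2)²)²))*(-5) = ((-1)²*(3 - ((-1)²)²))*(-5) = (1*(3 - 1*1²))*(-5) = (1*(3 - 1*1))*(-5) = (1*(3 - 1))*(-5) = (1*2)*(-5) = 2*(-5) = -10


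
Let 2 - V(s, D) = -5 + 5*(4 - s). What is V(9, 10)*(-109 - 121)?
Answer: -7360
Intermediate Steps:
V(s, D) = -13 + 5*s (V(s, D) = 2 - (-5 + 5*(4 - s)) = 2 - (-5 + (20 - 5*s)) = 2 - (15 - 5*s) = 2 + (-15 + 5*s) = -13 + 5*s)
V(9, 10)*(-109 - 121) = (-13 + 5*9)*(-109 - 121) = (-13 + 45)*(-230) = 32*(-230) = -7360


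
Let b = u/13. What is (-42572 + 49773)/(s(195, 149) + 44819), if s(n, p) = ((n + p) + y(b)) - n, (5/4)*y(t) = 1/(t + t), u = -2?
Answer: 1895/11833 ≈ 0.16015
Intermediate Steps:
b = -2/13 ≈ -0.15385
y(t) = 2/(5*t) (y(t) = 4/(5*(t + t)) = 4/(5*((2*t))) = 4*(1/(2*t))/5 = 2/(5*t))
s(n, p) = -13/5 + p (s(n, p) = ((n + p) + 2/(5*(-2/13))) - n = ((n + p) + (2/5)*(-13/2)) - n = ((n + p) - 13/5) - n = (-13/5 + n + p) - n = -13/5 + p)
(-42572 + 49773)/(s(195, 149) + 44819) = (-42572 + 49773)/((-13/5 + 149) + 44819) = 7201/(732/5 + 44819) = 7201/(224827/5) = 7201*(5/224827) = 1895/11833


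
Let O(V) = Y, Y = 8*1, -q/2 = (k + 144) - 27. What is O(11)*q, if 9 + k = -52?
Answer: -896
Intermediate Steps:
k = -61 (k = -9 - 52 = -61)
q = -112 (q = -2*((-61 + 144) - 27) = -2*(83 - 27) = -2*56 = -112)
Y = 8
O(V) = 8
O(11)*q = 8*(-112) = -896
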